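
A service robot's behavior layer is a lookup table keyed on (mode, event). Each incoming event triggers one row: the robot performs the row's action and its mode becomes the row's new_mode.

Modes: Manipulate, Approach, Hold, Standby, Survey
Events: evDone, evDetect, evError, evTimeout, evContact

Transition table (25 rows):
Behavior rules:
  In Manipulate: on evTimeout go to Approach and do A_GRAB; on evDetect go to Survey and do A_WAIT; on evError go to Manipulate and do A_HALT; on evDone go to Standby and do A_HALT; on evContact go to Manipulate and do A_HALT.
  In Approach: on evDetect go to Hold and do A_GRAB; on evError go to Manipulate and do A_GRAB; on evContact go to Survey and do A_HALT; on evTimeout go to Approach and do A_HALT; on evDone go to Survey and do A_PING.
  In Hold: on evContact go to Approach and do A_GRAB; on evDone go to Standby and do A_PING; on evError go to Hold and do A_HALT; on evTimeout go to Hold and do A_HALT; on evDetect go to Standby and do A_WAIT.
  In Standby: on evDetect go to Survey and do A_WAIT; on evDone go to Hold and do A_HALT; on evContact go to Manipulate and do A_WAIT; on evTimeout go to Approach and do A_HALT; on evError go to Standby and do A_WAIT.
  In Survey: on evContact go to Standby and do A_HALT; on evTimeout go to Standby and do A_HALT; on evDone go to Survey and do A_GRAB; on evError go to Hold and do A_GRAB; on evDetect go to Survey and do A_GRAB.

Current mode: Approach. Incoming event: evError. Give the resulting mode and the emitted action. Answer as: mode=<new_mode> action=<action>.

current mode = Approach; filter table to that mode:
  (Approach, evDetect) → (Hold, A_GRAB)
  (Approach, evError) → (Manipulate, A_GRAB)  ← event matches
  (Approach, evContact) → (Survey, A_HALT)
  (Approach, evTimeout) → (Approach, A_HALT)
  (Approach, evDone) → (Survey, A_PING)
event = evError selects (Manipulate, A_GRAB)

mode=Manipulate action=A_GRAB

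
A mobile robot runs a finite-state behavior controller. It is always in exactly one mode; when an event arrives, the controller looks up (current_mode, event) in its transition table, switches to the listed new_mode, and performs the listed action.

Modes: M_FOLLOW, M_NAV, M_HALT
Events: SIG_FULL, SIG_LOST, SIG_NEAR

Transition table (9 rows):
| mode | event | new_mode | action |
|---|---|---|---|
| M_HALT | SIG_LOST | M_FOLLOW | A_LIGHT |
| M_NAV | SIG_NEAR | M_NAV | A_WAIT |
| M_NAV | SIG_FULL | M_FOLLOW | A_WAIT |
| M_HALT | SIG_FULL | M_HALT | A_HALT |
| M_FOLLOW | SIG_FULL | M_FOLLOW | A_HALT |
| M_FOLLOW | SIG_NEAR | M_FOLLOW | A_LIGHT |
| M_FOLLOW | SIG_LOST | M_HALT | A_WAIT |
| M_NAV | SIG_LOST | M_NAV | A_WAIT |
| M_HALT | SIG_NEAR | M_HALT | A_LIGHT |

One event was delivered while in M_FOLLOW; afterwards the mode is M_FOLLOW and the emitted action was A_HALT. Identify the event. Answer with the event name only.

SIG_FULL

try SIG_FULL: (M_FOLLOW, SIG_FULL) → (M_FOLLOW, A_HALT)  ← matches
try SIG_LOST: (M_FOLLOW, SIG_LOST) → (M_HALT, A_WAIT)
try SIG_NEAR: (M_FOLLOW, SIG_NEAR) → (M_FOLLOW, A_LIGHT)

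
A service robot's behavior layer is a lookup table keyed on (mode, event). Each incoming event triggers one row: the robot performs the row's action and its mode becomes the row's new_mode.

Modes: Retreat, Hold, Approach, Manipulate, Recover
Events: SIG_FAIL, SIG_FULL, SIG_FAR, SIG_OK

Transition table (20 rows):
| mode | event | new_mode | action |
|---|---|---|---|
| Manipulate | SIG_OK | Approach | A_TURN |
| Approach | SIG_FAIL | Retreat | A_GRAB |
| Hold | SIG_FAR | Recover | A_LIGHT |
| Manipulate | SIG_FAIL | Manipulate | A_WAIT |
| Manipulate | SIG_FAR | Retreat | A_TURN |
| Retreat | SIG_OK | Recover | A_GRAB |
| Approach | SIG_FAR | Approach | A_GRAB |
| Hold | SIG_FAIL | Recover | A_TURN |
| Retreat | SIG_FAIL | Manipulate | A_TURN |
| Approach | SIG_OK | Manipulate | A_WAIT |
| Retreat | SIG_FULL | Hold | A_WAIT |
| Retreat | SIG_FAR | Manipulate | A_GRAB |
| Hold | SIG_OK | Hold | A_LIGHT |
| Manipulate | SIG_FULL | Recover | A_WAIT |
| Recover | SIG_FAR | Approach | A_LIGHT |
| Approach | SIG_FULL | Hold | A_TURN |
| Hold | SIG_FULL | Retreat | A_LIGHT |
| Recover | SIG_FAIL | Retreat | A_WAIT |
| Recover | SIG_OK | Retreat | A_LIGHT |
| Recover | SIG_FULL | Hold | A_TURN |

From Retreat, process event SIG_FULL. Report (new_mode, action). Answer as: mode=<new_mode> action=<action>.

mode=Hold action=A_WAIT

current mode = Retreat; filter table to that mode:
  (Retreat, SIG_OK) → (Recover, A_GRAB)
  (Retreat, SIG_FAIL) → (Manipulate, A_TURN)
  (Retreat, SIG_FULL) → (Hold, A_WAIT)  ← event matches
  (Retreat, SIG_FAR) → (Manipulate, A_GRAB)
event = SIG_FULL selects (Hold, A_WAIT)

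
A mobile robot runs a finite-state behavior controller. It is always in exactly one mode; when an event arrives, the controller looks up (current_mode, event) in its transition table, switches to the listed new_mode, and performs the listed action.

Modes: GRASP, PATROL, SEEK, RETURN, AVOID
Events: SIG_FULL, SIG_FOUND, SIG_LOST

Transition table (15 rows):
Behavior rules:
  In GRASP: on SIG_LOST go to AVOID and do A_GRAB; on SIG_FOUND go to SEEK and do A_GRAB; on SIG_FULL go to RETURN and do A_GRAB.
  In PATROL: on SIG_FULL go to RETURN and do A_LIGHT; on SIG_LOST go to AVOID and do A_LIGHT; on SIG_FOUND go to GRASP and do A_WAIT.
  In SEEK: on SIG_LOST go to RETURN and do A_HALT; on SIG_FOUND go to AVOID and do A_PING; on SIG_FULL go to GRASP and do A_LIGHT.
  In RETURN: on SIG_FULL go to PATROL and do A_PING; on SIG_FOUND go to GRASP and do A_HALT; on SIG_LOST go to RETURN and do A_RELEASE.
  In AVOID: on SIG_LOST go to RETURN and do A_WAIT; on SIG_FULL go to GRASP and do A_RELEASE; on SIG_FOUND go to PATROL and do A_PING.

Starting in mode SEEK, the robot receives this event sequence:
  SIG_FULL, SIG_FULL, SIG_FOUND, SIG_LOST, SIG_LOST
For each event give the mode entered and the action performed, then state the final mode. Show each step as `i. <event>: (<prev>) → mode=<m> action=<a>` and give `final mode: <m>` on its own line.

1. SIG_FULL: (SEEK) → mode=GRASP action=A_LIGHT
2. SIG_FULL: (GRASP) → mode=RETURN action=A_GRAB
3. SIG_FOUND: (RETURN) → mode=GRASP action=A_HALT
4. SIG_LOST: (GRASP) → mode=AVOID action=A_GRAB
5. SIG_LOST: (AVOID) → mode=RETURN action=A_WAIT

final mode: RETURN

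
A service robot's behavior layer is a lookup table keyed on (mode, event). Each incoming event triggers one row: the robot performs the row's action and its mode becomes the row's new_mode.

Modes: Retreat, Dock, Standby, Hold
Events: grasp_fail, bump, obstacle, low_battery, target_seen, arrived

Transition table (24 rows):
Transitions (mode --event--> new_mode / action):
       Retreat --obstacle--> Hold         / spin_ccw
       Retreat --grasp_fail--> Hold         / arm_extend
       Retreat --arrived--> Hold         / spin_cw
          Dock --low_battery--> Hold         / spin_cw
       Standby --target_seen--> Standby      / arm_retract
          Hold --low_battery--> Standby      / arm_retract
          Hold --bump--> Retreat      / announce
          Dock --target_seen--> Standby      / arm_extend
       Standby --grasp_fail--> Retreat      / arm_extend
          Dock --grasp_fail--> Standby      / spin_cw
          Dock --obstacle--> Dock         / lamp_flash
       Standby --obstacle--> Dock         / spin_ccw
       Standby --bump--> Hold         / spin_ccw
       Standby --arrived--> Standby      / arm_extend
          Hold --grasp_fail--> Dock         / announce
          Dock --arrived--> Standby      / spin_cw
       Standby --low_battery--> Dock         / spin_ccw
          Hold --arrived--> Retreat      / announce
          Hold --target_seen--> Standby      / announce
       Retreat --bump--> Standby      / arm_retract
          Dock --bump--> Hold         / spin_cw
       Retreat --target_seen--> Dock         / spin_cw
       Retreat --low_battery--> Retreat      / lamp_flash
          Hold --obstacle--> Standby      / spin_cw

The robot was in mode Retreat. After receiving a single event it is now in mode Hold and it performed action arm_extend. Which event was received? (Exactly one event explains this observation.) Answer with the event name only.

grasp_fail

try grasp_fail: (Retreat, grasp_fail) → (Hold, arm_extend)  ← matches
try bump: (Retreat, bump) → (Standby, arm_retract)
try obstacle: (Retreat, obstacle) → (Hold, spin_ccw)
try low_battery: (Retreat, low_battery) → (Retreat, lamp_flash)
try target_seen: (Retreat, target_seen) → (Dock, spin_cw)
try arrived: (Retreat, arrived) → (Hold, spin_cw)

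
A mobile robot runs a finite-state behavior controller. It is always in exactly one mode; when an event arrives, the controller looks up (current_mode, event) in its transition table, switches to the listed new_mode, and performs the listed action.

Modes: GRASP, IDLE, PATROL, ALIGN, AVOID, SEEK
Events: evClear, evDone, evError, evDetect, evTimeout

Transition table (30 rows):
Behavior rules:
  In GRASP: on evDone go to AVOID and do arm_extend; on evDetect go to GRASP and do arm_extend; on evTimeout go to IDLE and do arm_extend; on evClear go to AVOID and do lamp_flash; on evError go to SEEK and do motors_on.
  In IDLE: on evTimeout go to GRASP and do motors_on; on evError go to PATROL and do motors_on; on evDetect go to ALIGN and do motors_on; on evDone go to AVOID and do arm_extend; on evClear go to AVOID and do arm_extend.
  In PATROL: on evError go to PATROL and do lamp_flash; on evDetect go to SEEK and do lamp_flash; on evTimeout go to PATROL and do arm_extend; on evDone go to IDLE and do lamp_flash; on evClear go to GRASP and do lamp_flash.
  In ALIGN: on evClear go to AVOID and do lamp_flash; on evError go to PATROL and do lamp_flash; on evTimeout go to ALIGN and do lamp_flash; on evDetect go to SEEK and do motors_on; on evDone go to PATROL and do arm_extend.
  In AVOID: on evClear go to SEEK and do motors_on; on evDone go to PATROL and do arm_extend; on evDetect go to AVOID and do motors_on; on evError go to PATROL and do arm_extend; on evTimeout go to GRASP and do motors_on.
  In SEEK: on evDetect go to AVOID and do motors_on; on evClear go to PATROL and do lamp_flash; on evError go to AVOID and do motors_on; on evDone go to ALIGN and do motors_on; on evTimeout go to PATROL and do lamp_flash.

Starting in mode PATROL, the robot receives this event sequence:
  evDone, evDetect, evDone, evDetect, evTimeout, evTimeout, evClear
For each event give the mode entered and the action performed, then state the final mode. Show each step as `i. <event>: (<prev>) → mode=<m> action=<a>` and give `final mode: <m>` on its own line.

1. evDone: (PATROL) → mode=IDLE action=lamp_flash
2. evDetect: (IDLE) → mode=ALIGN action=motors_on
3. evDone: (ALIGN) → mode=PATROL action=arm_extend
4. evDetect: (PATROL) → mode=SEEK action=lamp_flash
5. evTimeout: (SEEK) → mode=PATROL action=lamp_flash
6. evTimeout: (PATROL) → mode=PATROL action=arm_extend
7. evClear: (PATROL) → mode=GRASP action=lamp_flash

final mode: GRASP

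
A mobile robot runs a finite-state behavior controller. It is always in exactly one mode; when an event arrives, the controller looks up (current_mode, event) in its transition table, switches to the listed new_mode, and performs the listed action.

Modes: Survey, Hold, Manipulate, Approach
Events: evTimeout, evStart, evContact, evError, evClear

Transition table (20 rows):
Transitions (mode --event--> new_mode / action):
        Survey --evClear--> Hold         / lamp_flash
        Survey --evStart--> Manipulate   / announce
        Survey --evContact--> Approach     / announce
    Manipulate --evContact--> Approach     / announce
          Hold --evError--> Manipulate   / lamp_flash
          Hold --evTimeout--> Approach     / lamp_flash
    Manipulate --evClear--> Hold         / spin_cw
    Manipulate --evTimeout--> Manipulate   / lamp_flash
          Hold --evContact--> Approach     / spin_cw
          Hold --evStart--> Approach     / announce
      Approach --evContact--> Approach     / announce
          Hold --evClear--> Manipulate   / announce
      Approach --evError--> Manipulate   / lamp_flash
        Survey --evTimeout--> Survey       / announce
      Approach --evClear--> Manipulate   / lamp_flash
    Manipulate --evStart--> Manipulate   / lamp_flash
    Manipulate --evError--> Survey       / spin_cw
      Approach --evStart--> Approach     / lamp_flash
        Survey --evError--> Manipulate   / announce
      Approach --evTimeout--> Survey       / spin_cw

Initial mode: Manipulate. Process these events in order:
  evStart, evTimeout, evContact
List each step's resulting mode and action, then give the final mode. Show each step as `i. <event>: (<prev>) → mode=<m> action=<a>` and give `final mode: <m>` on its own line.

1. evStart: (Manipulate) → mode=Manipulate action=lamp_flash
2. evTimeout: (Manipulate) → mode=Manipulate action=lamp_flash
3. evContact: (Manipulate) → mode=Approach action=announce

final mode: Approach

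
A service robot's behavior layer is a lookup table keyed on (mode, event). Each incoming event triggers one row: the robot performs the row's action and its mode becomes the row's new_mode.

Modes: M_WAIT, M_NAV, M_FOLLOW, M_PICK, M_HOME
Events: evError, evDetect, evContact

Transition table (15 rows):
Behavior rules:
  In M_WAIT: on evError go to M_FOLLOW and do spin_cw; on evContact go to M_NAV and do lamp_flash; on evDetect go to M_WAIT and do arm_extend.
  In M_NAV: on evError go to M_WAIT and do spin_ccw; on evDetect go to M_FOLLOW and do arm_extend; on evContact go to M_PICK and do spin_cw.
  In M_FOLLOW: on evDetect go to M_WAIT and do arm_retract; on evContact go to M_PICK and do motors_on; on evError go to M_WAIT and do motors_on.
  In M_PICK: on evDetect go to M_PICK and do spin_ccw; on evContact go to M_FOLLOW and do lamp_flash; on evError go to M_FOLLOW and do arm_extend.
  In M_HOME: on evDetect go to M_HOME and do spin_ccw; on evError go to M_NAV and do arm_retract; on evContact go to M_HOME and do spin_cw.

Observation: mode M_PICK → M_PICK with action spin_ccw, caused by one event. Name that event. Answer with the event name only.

evDetect

try evError: (M_PICK, evError) → (M_FOLLOW, arm_extend)
try evDetect: (M_PICK, evDetect) → (M_PICK, spin_ccw)  ← matches
try evContact: (M_PICK, evContact) → (M_FOLLOW, lamp_flash)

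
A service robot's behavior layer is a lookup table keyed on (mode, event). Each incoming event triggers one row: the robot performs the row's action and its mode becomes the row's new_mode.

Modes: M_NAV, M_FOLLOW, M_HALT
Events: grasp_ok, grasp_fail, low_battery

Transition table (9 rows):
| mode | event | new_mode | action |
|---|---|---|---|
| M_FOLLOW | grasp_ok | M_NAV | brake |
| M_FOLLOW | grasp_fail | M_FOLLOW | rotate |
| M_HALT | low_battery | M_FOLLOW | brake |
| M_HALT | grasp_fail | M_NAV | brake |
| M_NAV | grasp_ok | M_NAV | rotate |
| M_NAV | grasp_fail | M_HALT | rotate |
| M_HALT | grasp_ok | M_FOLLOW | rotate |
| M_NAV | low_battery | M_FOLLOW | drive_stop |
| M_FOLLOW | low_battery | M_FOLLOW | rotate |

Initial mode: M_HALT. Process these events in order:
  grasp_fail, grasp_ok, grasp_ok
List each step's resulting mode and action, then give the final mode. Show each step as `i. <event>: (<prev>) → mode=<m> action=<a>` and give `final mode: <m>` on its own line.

final mode: M_NAV

1. grasp_fail: (M_HALT) → mode=M_NAV action=brake
2. grasp_ok: (M_NAV) → mode=M_NAV action=rotate
3. grasp_ok: (M_NAV) → mode=M_NAV action=rotate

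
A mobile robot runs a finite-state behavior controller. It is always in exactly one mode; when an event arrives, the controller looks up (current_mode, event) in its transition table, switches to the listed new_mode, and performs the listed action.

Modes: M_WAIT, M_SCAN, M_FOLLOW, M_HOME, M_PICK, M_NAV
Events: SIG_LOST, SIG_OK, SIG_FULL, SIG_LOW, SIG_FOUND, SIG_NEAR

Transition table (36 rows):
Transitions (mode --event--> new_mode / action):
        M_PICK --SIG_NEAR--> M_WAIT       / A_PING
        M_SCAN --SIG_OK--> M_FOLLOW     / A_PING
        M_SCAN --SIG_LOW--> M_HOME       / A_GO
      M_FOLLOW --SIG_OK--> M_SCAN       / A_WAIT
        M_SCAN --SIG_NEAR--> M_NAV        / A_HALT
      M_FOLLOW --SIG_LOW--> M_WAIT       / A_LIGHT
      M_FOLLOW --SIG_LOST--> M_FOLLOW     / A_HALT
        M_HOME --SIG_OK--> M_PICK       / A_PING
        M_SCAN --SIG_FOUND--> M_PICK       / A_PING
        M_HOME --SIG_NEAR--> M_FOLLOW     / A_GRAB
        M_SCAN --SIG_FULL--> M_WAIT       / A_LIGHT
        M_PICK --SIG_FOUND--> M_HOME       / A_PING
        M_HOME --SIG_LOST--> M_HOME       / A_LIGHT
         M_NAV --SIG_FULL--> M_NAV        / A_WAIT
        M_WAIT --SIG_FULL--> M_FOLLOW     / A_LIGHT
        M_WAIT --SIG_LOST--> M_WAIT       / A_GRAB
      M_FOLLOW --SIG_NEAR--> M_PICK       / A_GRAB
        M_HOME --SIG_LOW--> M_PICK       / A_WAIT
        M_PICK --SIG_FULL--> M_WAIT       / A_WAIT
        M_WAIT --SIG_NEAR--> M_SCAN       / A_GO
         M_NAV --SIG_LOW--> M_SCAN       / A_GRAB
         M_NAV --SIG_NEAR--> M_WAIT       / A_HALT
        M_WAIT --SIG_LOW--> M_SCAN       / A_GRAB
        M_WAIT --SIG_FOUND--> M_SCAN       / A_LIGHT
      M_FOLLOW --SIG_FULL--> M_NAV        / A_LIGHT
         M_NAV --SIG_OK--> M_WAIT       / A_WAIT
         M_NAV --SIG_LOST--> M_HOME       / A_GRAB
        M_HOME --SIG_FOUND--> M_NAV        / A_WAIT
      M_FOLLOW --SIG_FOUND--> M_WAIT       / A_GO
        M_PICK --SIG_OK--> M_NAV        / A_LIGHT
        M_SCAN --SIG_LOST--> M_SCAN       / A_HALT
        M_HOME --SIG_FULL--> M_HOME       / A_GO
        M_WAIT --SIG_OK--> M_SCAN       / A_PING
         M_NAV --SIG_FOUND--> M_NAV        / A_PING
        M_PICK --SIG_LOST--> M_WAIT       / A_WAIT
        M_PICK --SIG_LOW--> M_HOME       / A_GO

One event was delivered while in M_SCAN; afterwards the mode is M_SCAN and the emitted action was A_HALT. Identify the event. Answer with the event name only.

try SIG_LOST: (M_SCAN, SIG_LOST) → (M_SCAN, A_HALT)  ← matches
try SIG_OK: (M_SCAN, SIG_OK) → (M_FOLLOW, A_PING)
try SIG_FULL: (M_SCAN, SIG_FULL) → (M_WAIT, A_LIGHT)
try SIG_LOW: (M_SCAN, SIG_LOW) → (M_HOME, A_GO)
try SIG_FOUND: (M_SCAN, SIG_FOUND) → (M_PICK, A_PING)
try SIG_NEAR: (M_SCAN, SIG_NEAR) → (M_NAV, A_HALT)

SIG_LOST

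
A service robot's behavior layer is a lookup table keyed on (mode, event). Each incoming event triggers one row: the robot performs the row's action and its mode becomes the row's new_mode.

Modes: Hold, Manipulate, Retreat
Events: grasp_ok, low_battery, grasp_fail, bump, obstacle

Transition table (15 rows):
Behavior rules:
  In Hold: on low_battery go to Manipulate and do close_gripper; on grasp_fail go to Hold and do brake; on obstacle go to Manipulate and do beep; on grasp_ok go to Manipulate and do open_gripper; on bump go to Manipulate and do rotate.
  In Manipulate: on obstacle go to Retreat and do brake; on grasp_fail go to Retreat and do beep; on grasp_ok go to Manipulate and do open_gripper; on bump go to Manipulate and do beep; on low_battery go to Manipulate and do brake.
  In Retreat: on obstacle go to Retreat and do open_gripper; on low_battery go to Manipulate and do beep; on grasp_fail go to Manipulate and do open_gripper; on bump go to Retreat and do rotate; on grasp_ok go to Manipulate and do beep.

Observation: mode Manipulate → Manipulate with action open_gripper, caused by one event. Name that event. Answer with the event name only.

grasp_ok

try grasp_ok: (Manipulate, grasp_ok) → (Manipulate, open_gripper)  ← matches
try low_battery: (Manipulate, low_battery) → (Manipulate, brake)
try grasp_fail: (Manipulate, grasp_fail) → (Retreat, beep)
try bump: (Manipulate, bump) → (Manipulate, beep)
try obstacle: (Manipulate, obstacle) → (Retreat, brake)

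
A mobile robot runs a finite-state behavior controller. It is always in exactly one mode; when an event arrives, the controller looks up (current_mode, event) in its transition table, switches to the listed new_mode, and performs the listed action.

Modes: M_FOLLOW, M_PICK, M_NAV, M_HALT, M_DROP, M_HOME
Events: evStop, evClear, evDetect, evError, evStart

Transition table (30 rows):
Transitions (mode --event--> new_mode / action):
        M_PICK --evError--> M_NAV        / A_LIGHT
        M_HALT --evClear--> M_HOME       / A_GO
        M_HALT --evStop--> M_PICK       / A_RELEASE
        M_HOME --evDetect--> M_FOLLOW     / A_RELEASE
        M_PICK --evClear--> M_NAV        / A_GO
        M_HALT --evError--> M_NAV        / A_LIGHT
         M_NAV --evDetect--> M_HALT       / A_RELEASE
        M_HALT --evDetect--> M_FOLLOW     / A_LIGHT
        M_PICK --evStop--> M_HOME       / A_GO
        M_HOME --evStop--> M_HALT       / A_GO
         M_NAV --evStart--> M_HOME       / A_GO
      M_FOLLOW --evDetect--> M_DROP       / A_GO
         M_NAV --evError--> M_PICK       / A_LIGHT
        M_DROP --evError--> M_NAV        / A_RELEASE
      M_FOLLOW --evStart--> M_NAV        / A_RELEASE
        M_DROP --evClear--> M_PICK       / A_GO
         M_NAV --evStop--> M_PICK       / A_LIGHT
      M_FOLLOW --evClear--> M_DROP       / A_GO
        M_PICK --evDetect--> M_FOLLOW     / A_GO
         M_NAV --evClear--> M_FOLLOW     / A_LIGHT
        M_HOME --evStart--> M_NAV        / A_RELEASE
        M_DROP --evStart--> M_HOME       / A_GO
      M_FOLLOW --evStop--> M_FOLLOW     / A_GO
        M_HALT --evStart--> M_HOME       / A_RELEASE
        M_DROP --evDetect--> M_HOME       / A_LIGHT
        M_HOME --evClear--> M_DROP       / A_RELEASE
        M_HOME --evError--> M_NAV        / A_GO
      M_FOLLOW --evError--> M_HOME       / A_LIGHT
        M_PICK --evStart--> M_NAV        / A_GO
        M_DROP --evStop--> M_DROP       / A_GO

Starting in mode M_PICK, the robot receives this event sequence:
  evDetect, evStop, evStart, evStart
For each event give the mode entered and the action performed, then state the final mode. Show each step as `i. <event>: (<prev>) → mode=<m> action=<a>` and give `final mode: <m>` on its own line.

1. evDetect: (M_PICK) → mode=M_FOLLOW action=A_GO
2. evStop: (M_FOLLOW) → mode=M_FOLLOW action=A_GO
3. evStart: (M_FOLLOW) → mode=M_NAV action=A_RELEASE
4. evStart: (M_NAV) → mode=M_HOME action=A_GO

final mode: M_HOME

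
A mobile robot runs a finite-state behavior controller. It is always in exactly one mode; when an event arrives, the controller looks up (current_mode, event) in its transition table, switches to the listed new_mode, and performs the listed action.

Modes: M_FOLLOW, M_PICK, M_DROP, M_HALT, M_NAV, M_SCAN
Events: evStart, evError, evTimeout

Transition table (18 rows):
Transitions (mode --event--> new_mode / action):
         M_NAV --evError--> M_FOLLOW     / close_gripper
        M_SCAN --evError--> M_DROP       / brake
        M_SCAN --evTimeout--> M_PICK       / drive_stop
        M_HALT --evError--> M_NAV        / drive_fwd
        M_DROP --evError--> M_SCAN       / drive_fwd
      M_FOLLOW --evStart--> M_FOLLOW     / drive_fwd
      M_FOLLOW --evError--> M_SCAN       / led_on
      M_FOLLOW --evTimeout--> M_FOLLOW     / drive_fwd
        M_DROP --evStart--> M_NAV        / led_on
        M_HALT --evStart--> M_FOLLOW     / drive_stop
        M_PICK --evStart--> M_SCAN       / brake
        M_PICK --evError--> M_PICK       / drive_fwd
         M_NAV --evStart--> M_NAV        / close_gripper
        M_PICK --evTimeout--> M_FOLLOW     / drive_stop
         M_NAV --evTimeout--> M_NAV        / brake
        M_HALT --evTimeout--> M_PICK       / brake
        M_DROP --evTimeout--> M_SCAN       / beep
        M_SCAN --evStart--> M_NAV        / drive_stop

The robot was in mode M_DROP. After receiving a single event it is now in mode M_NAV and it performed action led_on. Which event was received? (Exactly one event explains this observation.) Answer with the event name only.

evStart

try evStart: (M_DROP, evStart) → (M_NAV, led_on)  ← matches
try evError: (M_DROP, evError) → (M_SCAN, drive_fwd)
try evTimeout: (M_DROP, evTimeout) → (M_SCAN, beep)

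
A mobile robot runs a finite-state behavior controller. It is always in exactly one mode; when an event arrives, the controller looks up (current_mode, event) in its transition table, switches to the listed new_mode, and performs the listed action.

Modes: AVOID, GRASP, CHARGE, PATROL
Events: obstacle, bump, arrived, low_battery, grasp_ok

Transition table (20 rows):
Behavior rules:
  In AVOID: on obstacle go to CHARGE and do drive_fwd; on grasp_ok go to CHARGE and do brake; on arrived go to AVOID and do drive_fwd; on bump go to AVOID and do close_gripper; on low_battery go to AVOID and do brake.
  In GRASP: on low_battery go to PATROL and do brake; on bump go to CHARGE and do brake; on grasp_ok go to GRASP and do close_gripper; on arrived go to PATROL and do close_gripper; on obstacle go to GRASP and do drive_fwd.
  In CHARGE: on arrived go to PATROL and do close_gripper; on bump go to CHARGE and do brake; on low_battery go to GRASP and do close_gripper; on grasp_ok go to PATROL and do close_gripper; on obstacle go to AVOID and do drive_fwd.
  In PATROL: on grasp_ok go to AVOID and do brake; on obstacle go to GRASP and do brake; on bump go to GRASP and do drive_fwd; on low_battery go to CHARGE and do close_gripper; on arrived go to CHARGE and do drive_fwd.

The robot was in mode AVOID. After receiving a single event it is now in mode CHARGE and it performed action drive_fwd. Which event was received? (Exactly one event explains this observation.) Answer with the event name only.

try obstacle: (AVOID, obstacle) → (CHARGE, drive_fwd)  ← matches
try bump: (AVOID, bump) → (AVOID, close_gripper)
try arrived: (AVOID, arrived) → (AVOID, drive_fwd)
try low_battery: (AVOID, low_battery) → (AVOID, brake)
try grasp_ok: (AVOID, grasp_ok) → (CHARGE, brake)

obstacle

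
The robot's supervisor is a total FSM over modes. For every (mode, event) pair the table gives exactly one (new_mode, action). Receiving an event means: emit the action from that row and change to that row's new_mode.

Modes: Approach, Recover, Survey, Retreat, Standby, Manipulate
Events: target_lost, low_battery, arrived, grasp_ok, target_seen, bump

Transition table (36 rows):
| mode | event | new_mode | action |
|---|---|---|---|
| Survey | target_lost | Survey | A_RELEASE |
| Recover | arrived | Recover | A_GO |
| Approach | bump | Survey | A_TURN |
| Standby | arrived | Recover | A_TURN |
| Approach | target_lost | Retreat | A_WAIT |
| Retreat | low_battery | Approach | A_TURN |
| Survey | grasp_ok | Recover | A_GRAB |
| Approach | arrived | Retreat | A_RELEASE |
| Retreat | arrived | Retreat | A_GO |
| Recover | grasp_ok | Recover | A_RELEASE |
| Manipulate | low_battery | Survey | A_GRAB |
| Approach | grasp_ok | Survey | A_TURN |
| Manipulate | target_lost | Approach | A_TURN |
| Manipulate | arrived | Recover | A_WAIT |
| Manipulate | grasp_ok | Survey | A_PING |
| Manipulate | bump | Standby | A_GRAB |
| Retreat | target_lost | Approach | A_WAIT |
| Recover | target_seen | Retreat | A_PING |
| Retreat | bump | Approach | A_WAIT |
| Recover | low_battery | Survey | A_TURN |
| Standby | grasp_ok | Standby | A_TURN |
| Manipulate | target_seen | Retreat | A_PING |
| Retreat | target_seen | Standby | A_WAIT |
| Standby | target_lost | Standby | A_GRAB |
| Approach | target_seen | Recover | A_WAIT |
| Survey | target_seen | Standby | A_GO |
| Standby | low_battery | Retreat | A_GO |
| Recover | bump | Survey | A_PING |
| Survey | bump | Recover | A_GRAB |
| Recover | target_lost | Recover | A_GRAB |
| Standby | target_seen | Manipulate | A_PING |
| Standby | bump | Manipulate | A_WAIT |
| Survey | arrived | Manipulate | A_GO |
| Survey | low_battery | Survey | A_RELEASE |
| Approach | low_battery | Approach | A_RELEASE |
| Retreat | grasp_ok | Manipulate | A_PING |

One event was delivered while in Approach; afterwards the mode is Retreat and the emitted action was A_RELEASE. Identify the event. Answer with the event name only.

try target_lost: (Approach, target_lost) → (Retreat, A_WAIT)
try low_battery: (Approach, low_battery) → (Approach, A_RELEASE)
try arrived: (Approach, arrived) → (Retreat, A_RELEASE)  ← matches
try grasp_ok: (Approach, grasp_ok) → (Survey, A_TURN)
try target_seen: (Approach, target_seen) → (Recover, A_WAIT)
try bump: (Approach, bump) → (Survey, A_TURN)

arrived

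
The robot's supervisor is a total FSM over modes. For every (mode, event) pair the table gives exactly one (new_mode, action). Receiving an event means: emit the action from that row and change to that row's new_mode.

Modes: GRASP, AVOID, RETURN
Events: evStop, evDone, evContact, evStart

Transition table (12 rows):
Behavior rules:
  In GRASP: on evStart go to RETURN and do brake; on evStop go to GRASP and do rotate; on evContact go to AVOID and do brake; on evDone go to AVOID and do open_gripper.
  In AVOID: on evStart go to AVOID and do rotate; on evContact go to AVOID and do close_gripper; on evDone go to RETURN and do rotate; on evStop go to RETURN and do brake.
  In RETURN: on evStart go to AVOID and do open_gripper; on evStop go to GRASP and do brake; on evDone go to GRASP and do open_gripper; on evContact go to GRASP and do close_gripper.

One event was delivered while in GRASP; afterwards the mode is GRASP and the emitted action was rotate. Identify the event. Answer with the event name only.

evStop

try evStop: (GRASP, evStop) → (GRASP, rotate)  ← matches
try evDone: (GRASP, evDone) → (AVOID, open_gripper)
try evContact: (GRASP, evContact) → (AVOID, brake)
try evStart: (GRASP, evStart) → (RETURN, brake)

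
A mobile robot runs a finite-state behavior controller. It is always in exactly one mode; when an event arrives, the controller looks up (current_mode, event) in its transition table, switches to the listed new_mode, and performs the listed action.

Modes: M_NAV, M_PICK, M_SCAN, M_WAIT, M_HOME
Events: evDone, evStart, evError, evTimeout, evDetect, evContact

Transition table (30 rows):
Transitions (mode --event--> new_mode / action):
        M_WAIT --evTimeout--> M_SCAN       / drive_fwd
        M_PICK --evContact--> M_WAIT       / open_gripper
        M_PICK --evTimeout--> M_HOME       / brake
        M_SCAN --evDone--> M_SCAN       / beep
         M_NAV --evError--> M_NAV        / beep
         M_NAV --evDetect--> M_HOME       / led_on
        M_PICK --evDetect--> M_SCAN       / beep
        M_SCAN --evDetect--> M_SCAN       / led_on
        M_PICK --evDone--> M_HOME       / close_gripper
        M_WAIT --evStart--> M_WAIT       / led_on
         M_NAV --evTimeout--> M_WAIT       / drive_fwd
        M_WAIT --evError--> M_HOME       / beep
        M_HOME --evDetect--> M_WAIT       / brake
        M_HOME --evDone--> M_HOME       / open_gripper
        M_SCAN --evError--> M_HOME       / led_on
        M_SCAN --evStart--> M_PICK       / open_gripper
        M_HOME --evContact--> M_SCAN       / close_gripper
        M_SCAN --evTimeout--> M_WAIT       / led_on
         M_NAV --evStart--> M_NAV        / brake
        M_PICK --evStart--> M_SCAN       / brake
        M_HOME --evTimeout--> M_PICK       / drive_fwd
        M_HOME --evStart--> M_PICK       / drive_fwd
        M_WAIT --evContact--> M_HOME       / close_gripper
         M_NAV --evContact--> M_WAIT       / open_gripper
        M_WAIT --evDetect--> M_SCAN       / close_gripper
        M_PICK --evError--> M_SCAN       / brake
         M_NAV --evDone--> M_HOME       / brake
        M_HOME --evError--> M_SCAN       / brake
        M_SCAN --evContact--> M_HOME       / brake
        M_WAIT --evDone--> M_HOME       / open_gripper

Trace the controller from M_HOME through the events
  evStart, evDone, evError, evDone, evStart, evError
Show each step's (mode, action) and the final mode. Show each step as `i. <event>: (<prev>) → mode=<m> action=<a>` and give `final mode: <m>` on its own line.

1. evStart: (M_HOME) → mode=M_PICK action=drive_fwd
2. evDone: (M_PICK) → mode=M_HOME action=close_gripper
3. evError: (M_HOME) → mode=M_SCAN action=brake
4. evDone: (M_SCAN) → mode=M_SCAN action=beep
5. evStart: (M_SCAN) → mode=M_PICK action=open_gripper
6. evError: (M_PICK) → mode=M_SCAN action=brake

final mode: M_SCAN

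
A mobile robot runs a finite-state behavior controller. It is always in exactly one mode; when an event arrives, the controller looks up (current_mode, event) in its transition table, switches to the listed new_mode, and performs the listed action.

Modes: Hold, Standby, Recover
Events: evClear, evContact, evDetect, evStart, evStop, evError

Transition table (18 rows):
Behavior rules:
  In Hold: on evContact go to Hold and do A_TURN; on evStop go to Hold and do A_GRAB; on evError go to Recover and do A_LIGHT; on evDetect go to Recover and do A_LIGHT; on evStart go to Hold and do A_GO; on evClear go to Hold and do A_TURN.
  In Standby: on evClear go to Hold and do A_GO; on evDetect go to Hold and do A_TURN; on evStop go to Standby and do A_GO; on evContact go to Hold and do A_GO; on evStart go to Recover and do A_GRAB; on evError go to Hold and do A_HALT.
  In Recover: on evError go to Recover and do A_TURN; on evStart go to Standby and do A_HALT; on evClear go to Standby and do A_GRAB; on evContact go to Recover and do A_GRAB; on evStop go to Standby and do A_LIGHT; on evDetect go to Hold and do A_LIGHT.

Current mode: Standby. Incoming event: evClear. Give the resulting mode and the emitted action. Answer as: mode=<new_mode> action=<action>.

mode=Hold action=A_GO

current mode = Standby; filter table to that mode:
  (Standby, evClear) → (Hold, A_GO)  ← event matches
  (Standby, evDetect) → (Hold, A_TURN)
  (Standby, evStop) → (Standby, A_GO)
  (Standby, evContact) → (Hold, A_GO)
  (Standby, evStart) → (Recover, A_GRAB)
  (Standby, evError) → (Hold, A_HALT)
event = evClear selects (Hold, A_GO)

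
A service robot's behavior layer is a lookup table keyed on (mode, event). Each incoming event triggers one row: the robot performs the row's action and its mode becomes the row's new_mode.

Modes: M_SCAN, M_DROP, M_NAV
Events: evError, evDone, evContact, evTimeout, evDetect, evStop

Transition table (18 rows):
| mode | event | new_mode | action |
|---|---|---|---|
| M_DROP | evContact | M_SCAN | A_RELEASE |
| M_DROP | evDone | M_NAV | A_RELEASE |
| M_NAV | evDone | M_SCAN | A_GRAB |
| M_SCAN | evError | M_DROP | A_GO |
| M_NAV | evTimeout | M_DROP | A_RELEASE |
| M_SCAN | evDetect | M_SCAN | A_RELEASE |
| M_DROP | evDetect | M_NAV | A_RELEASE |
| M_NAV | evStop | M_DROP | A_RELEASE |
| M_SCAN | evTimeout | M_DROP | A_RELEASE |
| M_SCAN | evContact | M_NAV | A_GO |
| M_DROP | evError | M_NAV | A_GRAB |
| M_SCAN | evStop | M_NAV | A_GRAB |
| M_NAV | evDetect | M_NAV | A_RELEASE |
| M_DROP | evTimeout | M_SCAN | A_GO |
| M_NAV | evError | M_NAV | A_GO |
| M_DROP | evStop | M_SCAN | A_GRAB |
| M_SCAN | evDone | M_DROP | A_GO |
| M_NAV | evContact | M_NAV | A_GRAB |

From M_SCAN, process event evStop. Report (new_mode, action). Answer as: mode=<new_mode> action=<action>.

current mode = M_SCAN; filter table to that mode:
  (M_SCAN, evError) → (M_DROP, A_GO)
  (M_SCAN, evDetect) → (M_SCAN, A_RELEASE)
  (M_SCAN, evTimeout) → (M_DROP, A_RELEASE)
  (M_SCAN, evContact) → (M_NAV, A_GO)
  (M_SCAN, evStop) → (M_NAV, A_GRAB)  ← event matches
  (M_SCAN, evDone) → (M_DROP, A_GO)
event = evStop selects (M_NAV, A_GRAB)

mode=M_NAV action=A_GRAB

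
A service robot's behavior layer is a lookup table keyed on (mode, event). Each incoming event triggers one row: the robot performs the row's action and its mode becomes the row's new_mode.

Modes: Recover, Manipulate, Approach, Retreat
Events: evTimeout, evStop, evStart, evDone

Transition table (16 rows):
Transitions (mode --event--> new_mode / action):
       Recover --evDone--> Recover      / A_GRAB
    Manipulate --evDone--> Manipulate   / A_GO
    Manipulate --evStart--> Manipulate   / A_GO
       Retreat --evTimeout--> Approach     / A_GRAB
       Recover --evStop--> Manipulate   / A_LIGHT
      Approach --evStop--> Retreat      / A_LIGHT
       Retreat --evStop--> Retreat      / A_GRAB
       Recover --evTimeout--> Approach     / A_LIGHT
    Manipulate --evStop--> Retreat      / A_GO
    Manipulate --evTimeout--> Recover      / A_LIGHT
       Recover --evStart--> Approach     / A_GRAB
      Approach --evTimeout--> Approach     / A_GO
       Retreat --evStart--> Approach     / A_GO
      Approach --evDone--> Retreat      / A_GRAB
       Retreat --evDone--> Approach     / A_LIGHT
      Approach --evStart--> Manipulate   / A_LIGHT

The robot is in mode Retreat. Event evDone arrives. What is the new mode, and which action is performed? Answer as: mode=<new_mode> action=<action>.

current mode = Retreat; filter table to that mode:
  (Retreat, evTimeout) → (Approach, A_GRAB)
  (Retreat, evStop) → (Retreat, A_GRAB)
  (Retreat, evStart) → (Approach, A_GO)
  (Retreat, evDone) → (Approach, A_LIGHT)  ← event matches
event = evDone selects (Approach, A_LIGHT)

mode=Approach action=A_LIGHT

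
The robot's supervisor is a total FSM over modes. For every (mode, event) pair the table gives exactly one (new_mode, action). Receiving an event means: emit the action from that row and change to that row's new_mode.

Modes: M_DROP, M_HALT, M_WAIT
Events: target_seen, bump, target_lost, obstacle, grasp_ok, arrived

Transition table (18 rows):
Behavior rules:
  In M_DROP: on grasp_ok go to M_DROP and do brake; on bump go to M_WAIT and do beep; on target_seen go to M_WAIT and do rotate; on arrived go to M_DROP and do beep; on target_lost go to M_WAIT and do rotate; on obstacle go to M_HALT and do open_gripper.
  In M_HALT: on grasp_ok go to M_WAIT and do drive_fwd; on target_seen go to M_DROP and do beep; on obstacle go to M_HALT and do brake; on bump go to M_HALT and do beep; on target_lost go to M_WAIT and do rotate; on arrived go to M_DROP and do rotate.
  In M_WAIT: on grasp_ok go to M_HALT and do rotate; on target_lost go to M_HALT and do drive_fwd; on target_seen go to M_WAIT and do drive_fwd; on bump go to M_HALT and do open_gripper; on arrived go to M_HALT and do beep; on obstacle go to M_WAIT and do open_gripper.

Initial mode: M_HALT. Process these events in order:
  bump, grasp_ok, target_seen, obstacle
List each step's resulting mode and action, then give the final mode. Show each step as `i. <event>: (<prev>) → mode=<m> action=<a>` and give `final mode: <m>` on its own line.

final mode: M_WAIT

1. bump: (M_HALT) → mode=M_HALT action=beep
2. grasp_ok: (M_HALT) → mode=M_WAIT action=drive_fwd
3. target_seen: (M_WAIT) → mode=M_WAIT action=drive_fwd
4. obstacle: (M_WAIT) → mode=M_WAIT action=open_gripper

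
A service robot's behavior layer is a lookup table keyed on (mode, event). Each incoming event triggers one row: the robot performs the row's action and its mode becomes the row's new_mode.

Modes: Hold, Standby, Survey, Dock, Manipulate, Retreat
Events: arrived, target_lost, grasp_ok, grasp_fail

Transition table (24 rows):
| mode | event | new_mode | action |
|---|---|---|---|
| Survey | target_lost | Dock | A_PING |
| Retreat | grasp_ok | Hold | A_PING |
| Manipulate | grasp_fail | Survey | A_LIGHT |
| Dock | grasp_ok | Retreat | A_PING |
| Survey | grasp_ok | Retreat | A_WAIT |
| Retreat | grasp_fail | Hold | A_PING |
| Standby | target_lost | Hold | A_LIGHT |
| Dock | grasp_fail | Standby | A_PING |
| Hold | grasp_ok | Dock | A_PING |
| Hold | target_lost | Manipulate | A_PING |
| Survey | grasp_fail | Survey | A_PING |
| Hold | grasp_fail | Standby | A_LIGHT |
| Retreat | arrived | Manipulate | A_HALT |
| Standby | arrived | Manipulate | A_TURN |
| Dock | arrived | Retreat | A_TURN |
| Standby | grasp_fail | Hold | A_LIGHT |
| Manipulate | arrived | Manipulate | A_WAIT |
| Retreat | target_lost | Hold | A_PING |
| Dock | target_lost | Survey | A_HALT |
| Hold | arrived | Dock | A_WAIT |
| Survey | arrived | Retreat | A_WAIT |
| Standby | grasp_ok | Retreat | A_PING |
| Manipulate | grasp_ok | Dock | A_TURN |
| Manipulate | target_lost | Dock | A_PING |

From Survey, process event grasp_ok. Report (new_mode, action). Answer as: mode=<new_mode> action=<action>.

mode=Retreat action=A_WAIT

current mode = Survey; filter table to that mode:
  (Survey, target_lost) → (Dock, A_PING)
  (Survey, grasp_ok) → (Retreat, A_WAIT)  ← event matches
  (Survey, grasp_fail) → (Survey, A_PING)
  (Survey, arrived) → (Retreat, A_WAIT)
event = grasp_ok selects (Retreat, A_WAIT)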